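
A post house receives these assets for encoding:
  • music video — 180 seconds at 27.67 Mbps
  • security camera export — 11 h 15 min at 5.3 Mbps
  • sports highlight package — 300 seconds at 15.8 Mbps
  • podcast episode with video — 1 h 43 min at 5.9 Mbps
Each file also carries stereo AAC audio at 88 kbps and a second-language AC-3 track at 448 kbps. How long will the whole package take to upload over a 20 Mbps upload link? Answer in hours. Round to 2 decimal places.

Audio total: 88 + 448 = 536 kbps = 0.536 Mbps.
music video: 28.206 Mbps × 180 s = 5077.1 Mb
security camera export: 5.836 Mbps × 40500 s = 236358.0 Mb
sports highlight package: 16.336 Mbps × 300 s = 4900.8 Mb
podcast episode with video: 6.436 Mbps × 6180 s = 39774.5 Mb
Total: 286110.4 Mb = 35763.8 MB.
At 20 Mbps: 286110.4 / 20 = 14306 s ≈ 3.97 hours.

3.97 hours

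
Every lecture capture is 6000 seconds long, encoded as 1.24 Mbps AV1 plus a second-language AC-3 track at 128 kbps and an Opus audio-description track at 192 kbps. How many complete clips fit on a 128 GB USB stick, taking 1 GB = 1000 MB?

Audio total: 128 + 192 = 320 kbps = 0.320 Mbps.
Total bitrate: 1.560 Mbps.
Per item: 1.560 Mbps × 6000 s = 9,360 Mb = 1,170 MB.
Capacity: 128 GB = 1,024,000 Mb; 109.40 items → 109 complete.

109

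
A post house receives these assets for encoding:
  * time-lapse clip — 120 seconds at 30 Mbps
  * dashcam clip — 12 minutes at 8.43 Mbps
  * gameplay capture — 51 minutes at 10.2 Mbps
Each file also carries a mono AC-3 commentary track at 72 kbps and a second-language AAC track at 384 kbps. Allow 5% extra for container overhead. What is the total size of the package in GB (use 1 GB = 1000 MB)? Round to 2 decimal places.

5.60 GB

Audio total: 72 + 384 = 456 kbps = 0.456 Mbps.
time-lapse clip: 30.456 Mbps × 120 s × 1.05 = 3837.5 Mb
dashcam clip: 8.886 Mbps × 720 s × 1.05 = 6717.8 Mb
gameplay capture: 10.656 Mbps × 3060 s × 1.05 = 34237.7 Mb
Total: 44793.0 Mb = 5599.1 MB.
= 5.599 GB.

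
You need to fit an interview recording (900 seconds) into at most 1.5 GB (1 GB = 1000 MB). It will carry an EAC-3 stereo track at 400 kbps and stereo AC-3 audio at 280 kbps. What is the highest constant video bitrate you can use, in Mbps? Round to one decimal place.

Budget: 1.5 GB = 12000.0 Mb.
Total bitrate budget: 12000.0 Mb / 900 s = 13.333 Mbps.
Audio total: 400 + 280 = 680 kbps = 0.680 Mbps.
Video: 13.333 − 0.680 = 12.653 Mbps.

12.7 Mbps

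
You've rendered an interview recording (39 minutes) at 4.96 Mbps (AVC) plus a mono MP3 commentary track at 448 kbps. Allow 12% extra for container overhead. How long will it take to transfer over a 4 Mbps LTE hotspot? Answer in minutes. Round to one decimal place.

39 min = 2340 s
Audio: 448 kbps = 0.448 Mbps.
Total bitrate: 5.408 Mbps.
File: 5.408 Mbps × 2340 s = 12654.7 Mb.
With 12% container overhead: ×1.12. → 14173.3 Mb.
At 4 Mbps: 14173.3 / 4 = 3543.3 s ≈ 59.1 minutes.

59.1 minutes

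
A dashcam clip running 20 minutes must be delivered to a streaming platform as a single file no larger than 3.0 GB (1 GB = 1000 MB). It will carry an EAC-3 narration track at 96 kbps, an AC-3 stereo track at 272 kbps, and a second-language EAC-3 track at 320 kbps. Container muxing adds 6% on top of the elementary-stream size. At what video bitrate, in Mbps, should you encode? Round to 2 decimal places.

18.18 Mbps

Budget: 3.0 GB = 24000.0 Mb.
Stream payload after overhead: 24000.0 / 1.06 = 22641.5 Mb.
20 min = 1200 s
Total bitrate budget: 22641.5 Mb / 1200 s = 18.868 Mbps.
Audio total: 96 + 272 + 320 = 688 kbps = 0.688 Mbps.
Video: 18.868 − 0.688 = 18.180 Mbps.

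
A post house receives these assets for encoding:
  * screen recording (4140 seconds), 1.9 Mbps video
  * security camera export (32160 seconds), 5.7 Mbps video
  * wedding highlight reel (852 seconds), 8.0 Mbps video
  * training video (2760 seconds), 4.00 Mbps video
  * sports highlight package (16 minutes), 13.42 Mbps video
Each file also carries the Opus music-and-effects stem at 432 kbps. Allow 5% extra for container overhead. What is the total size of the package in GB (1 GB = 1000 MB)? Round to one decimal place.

Audio: 432 kbps = 0.432 Mbps.
screen recording: 2.332 Mbps × 4140 s × 1.05 = 10137.2 Mb
security camera export: 6.132 Mbps × 32160 s × 1.05 = 207065.4 Mb
wedding highlight reel: 8.432 Mbps × 852 s × 1.05 = 7543.3 Mb
training video: 4.432 Mbps × 2760 s × 1.05 = 12843.9 Mb
sports highlight package: 13.852 Mbps × 960 s × 1.05 = 13962.8 Mb
Total: 251552.6 Mb = 31444.1 MB.
= 31.44 GB.

31.4 GB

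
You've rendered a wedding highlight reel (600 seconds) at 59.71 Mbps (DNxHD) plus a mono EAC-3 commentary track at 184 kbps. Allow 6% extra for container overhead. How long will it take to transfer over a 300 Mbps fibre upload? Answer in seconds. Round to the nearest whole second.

Audio: 184 kbps = 0.184 Mbps.
Total bitrate: 59.894 Mbps.
File: 59.894 Mbps × 600 s = 35936.4 Mb.
With 6% container overhead: ×1.06. → 38092.6 Mb.
At 300 Mbps: 38092.6 / 300 = 127.0 s ≈ 127 seconds.

127 seconds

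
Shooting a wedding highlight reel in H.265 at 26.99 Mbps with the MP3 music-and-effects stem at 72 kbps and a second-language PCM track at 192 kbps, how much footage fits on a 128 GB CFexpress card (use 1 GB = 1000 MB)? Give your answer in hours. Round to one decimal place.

10.4 hours

Audio total: 72 + 192 = 264 kbps = 0.264 Mbps.
Total bitrate: 26.99 + 0.264 = 27.254 Mbps.
Capacity: 128 GB = 1,024,000 Mb.
Recording time: 1,024,000 / 27.254 = 37,572 s ≈ 10.4 hours.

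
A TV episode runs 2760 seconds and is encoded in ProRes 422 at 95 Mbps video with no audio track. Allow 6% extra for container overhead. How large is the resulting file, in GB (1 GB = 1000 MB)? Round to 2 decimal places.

34.74 GB

Total bitrate: 95 Mbps.
Stream data: 95.000 Mbps × 2760 s = 262200.0 Mb.
With 6% container overhead: ×1.06.
277,932 Mb ÷ 8 = 34,742 MB → 34.74 GB.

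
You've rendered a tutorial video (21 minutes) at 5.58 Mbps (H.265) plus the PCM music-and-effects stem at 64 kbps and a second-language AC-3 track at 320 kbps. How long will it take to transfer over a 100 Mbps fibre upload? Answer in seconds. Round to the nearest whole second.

75 seconds

21 min = 1260 s
Audio total: 64 + 320 = 384 kbps = 0.384 Mbps.
Total bitrate: 5.964 Mbps.
File: 5.964 Mbps × 1260 s = 7514.6 Mb.
At 100 Mbps: 7514.6 / 100 = 75.1 s ≈ 75.1 seconds.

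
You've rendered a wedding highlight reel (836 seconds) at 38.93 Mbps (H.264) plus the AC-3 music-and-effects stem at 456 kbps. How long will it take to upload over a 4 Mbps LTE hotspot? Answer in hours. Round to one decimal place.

2.3 hours

Audio: 456 kbps = 0.456 Mbps.
Total bitrate: 39.386 Mbps.
File: 39.386 Mbps × 836 s = 32926.7 Mb.
At 4 Mbps: 32926.7 / 4 = 8231.7 s ≈ 2.29 hours.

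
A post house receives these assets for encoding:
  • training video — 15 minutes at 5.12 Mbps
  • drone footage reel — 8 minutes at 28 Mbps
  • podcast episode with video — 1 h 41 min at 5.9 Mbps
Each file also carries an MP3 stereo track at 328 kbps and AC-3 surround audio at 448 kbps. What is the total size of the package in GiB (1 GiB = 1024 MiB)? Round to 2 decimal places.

Audio total: 328 + 448 = 776 kbps = 0.776 Mbps.
training video: 5.896 Mbps × 900 s = 5306.4 Mb
drone footage reel: 28.776 Mbps × 480 s = 13812.5 Mb
podcast episode with video: 6.676 Mbps × 6060 s = 40456.6 Mb
Total: 59575.4 Mb = 7446.9 MB.
= 6.935 GiB.

6.94 GiB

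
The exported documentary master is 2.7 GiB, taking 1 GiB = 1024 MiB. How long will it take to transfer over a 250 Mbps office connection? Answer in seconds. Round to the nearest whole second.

93 seconds

File: 2.7 GiB = 23192.8 Mb.
At 250 Mbps: 23192.8 / 250 = 92.8 s ≈ 92.8 seconds.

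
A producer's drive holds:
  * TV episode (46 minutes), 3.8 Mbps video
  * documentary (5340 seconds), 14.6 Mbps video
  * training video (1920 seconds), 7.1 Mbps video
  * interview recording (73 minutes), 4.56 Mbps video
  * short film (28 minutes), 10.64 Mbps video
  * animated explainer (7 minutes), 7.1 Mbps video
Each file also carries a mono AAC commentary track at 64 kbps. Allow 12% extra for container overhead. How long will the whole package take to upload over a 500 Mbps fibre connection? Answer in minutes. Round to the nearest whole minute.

5 minutes

Audio: 64 kbps = 0.064 Mbps.
TV episode: 3.864 Mbps × 2760 s × 1.12 = 11944.4 Mb
documentary: 14.664 Mbps × 5340 s × 1.12 = 87702.5 Mb
training video: 7.164 Mbps × 1920 s × 1.12 = 15405.5 Mb
interview recording: 4.624 Mbps × 4380 s × 1.12 = 22683.5 Mb
short film: 10.704 Mbps × 1680 s × 1.12 = 20140.6 Mb
animated explainer: 7.164 Mbps × 420 s × 1.12 = 3369.9 Mb
Total: 161246.4 Mb = 20155.8 MB.
At 500 Mbps: 161246.4 / 500 = 322 s ≈ 5.37 minutes.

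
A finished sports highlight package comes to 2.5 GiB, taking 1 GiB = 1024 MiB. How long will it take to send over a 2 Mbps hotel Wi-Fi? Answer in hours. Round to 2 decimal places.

File: 2.5 GiB = 21474.8 Mb.
At 2 Mbps: 21474.8 / 2 = 10737.4 s ≈ 2.98 hours.

2.98 hours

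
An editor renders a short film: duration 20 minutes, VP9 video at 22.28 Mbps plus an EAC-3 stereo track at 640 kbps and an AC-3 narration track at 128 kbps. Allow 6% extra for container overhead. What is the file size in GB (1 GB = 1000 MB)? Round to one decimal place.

3.7 GB

20 min = 1200 s
Audio total: 640 + 128 = 768 kbps = 0.768 Mbps.
Total bitrate: 22.28 + 0.768 = 23.048 Mbps.
Stream data: 23.048 Mbps × 1200 s = 27657.6 Mb.
With 6% container overhead: ×1.06.
29,317 Mb ÷ 8 = 3,665 MB → 3.665 GB.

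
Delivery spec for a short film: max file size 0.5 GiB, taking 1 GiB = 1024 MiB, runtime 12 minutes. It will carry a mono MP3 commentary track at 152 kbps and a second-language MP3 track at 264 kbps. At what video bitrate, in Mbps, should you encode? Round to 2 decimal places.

Budget: 0.5 GiB = 4295.0 Mb.
12 min = 720 s
Total bitrate budget: 4295.0 Mb / 720 s = 5.965 Mbps.
Audio total: 152 + 264 = 416 kbps = 0.416 Mbps.
Video: 5.965 − 0.416 = 5.549 Mbps.

5.55 Mbps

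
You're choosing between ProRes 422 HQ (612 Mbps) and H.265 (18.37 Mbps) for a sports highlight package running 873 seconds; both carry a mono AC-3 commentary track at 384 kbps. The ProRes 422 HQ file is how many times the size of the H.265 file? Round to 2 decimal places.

Audio: 384 kbps = 0.384 Mbps.
ProRes 422 HQ: 612.384 Mbps × 873 s = 534611.2 Mb = 66.826 GB.
H.265: 18.754 Mbps × 873 s = 16372.2 Mb = 2.047 GB.
Ratio: 66.826 / 2.047 = 32.654.

32.65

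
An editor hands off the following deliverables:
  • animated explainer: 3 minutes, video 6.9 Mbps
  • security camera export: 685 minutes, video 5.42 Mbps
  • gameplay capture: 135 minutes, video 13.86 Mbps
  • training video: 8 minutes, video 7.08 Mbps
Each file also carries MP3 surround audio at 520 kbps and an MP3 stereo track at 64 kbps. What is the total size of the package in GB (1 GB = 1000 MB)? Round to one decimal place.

46.1 GB

Audio total: 520 + 64 = 584 kbps = 0.584 Mbps.
animated explainer: 7.484 Mbps × 180 s = 1347.1 Mb
security camera export: 6.004 Mbps × 41100 s = 246764.4 Mb
gameplay capture: 14.444 Mbps × 8100 s = 116996.4 Mb
training video: 7.664 Mbps × 480 s = 3678.7 Mb
Total: 368786.6 Mb = 46098.3 MB.
= 46.10 GB.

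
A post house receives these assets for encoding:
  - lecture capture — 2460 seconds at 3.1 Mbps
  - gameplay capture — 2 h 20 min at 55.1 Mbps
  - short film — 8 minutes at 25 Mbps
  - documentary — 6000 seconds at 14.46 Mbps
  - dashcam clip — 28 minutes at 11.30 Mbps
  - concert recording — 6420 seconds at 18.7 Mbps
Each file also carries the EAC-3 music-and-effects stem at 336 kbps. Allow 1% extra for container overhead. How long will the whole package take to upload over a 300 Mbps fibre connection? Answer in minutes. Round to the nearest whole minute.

40 minutes

Audio: 336 kbps = 0.336 Mbps.
lecture capture: 3.436 Mbps × 2460 s × 1.01 = 8537.1 Mb
gameplay capture: 55.436 Mbps × 8400 s × 1.01 = 470319.0 Mb
short film: 25.336 Mbps × 480 s × 1.01 = 12282.9 Mb
documentary: 14.796 Mbps × 6000 s × 1.01 = 89663.8 Mb
dashcam clip: 11.636 Mbps × 1680 s × 1.01 = 19744.0 Mb
concert recording: 19.036 Mbps × 6420 s × 1.01 = 123433.2 Mb
Total: 723980.0 Mb = 90497.5 MB.
At 300 Mbps: 723980.0 / 300 = 2413 s ≈ 40.2 minutes.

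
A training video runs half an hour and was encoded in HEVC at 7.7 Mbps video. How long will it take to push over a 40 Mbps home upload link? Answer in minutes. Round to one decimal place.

5.8 minutes

30 min = 1800 s
File: 7.700 Mbps × 1800 s = 13860.0 Mb.
At 40 Mbps: 13860.0 / 40 = 346.5 s ≈ 5.78 minutes.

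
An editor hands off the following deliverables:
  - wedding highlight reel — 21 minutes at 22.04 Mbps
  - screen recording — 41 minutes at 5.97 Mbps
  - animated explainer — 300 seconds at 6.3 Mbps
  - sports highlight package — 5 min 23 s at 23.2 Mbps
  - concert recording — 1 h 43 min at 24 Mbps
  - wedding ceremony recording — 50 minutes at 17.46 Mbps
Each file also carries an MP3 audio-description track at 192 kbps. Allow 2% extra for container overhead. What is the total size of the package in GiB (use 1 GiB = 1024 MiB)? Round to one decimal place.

30.3 GiB

Audio: 192 kbps = 0.192 Mbps.
wedding highlight reel: 22.232 Mbps × 1260 s × 1.02 = 28572.6 Mb
screen recording: 6.162 Mbps × 2460 s × 1.02 = 15461.7 Mb
animated explainer: 6.492 Mbps × 300 s × 1.02 = 1986.6 Mb
sports highlight package: 23.392 Mbps × 323 s × 1.02 = 7706.7 Mb
concert recording: 24.192 Mbps × 6180 s × 1.02 = 152496.7 Mb
wedding ceremony recording: 17.652 Mbps × 3000 s × 1.02 = 54015.1 Mb
Total: 260239.3 Mb = 32529.9 MB.
= 30.30 GiB.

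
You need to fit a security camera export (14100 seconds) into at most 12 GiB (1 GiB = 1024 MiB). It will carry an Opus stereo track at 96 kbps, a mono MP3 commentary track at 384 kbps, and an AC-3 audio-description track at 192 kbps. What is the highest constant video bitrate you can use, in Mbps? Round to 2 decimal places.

6.64 Mbps

Budget: 12 GiB = 103079.2 Mb.
Total bitrate budget: 103079.2 Mb / 14100 s = 7.311 Mbps.
Audio total: 96 + 384 + 192 = 672 kbps = 0.672 Mbps.
Video: 7.311 − 0.672 = 6.639 Mbps.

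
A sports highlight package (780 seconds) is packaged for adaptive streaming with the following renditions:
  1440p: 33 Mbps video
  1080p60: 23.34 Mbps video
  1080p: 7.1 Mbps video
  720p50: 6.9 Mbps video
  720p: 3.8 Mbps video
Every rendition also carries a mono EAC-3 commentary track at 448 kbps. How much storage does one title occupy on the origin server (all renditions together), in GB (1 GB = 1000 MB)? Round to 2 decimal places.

7.45 GB

Audio: 448 kbps = 0.448 Mbps.
Sum of rendition bitrates: (33+0.448) + (23.34+0.448) + (7.1+0.448) + (6.9+0.448) + (3.8+0.448) = 76.380 Mbps.
× 780 s = 59,576 Mb = 7,447 MB = 7.447 GB.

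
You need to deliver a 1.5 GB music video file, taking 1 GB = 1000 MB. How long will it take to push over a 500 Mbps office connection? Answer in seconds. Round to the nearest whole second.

File: 1.5 GB = 12000.0 Mb.
At 500 Mbps: 12000.0 / 500 = 24.0 s ≈ 24 seconds.

24 seconds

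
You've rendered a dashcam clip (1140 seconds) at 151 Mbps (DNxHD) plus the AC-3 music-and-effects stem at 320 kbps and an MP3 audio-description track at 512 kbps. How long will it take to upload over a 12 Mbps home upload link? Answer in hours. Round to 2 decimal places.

Audio total: 320 + 512 = 832 kbps = 0.832 Mbps.
Total bitrate: 151.832 Mbps.
File: 151.832 Mbps × 1140 s = 173088.5 Mb.
At 12 Mbps: 173088.5 / 12 = 14424.0 s ≈ 4.01 hours.

4.01 hours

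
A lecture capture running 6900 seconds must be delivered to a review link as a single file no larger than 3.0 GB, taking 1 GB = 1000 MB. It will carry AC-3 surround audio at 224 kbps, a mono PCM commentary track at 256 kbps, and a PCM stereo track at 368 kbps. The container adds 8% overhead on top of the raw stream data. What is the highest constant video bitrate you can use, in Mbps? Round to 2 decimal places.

Budget: 3.0 GB = 24000.0 Mb.
Stream payload after overhead: 24000.0 / 1.08 = 22222.2 Mb.
Total bitrate budget: 22222.2 Mb / 6900 s = 3.221 Mbps.
Audio total: 224 + 256 + 368 = 848 kbps = 0.848 Mbps.
Video: 3.221 − 0.848 = 2.373 Mbps.

2.37 Mbps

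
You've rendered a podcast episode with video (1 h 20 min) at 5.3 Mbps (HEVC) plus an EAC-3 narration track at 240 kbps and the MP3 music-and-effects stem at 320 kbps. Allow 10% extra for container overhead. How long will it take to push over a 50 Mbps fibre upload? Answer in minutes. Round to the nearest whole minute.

10 minutes

1 h 20 min = 80 min = 4800 s
Audio total: 240 + 320 = 560 kbps = 0.560 Mbps.
Total bitrate: 5.860 Mbps.
File: 5.860 Mbps × 4800 s = 28128.0 Mb.
With 10% container overhead: ×1.10. → 30940.8 Mb.
At 50 Mbps: 30940.8 / 50 = 618.8 s ≈ 10.3 minutes.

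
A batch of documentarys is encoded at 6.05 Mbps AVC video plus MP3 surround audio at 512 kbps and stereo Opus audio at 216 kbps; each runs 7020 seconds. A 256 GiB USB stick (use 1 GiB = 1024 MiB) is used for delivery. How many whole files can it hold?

Audio total: 512 + 216 = 728 kbps = 0.728 Mbps.
Total bitrate: 6.778 Mbps.
Per item: 6.778 Mbps × 7020 s = 47,582 Mb = 5,948 MB.
Capacity: 256 GiB = 2,199,023 Mb; 46.22 items → 46 complete.

46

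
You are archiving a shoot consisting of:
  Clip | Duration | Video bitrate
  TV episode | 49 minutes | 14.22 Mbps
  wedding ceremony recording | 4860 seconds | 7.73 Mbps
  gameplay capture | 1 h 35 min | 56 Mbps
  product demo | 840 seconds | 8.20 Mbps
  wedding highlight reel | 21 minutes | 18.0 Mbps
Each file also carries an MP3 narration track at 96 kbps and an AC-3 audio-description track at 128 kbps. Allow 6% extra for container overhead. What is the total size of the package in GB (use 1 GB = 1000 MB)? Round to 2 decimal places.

Audio total: 96 + 128 = 224 kbps = 0.224 Mbps.
TV episode: 14.444 Mbps × 2940 s × 1.06 = 45013.3 Mb
wedding ceremony recording: 7.954 Mbps × 4860 s × 1.06 = 40975.8 Mb
gameplay capture: 56.224 Mbps × 5700 s × 1.06 = 339705.4 Mb
product demo: 8.424 Mbps × 840 s × 1.06 = 7500.7 Mb
wedding highlight reel: 18.224 Mbps × 1260 s × 1.06 = 24340.0 Mb
Total: 457535.2 Mb = 57191.9 MB.
= 57.19 GB.

57.19 GB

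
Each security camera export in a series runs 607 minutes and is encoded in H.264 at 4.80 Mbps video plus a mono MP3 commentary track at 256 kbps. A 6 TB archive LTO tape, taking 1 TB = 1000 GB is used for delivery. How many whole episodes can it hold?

260

607 min = 36420 s
Audio: 256 kbps = 0.256 Mbps.
Total bitrate: 5.056 Mbps.
Per item: 5.056 Mbps × 36420 s = 184,140 Mb = 23,017 MB.
Capacity: 6 TB = 48,000,000 Mb; 260.67 items → 260 complete.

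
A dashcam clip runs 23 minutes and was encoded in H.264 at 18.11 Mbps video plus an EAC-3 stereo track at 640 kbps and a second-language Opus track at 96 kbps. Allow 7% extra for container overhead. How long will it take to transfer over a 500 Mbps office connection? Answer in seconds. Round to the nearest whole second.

56 seconds

23 min = 1380 s
Audio total: 640 + 96 = 736 kbps = 0.736 Mbps.
Total bitrate: 18.846 Mbps.
File: 18.846 Mbps × 1380 s = 26007.5 Mb.
With 7% container overhead: ×1.07. → 27828.0 Mb.
At 500 Mbps: 27828.0 / 500 = 55.7 s ≈ 55.7 seconds.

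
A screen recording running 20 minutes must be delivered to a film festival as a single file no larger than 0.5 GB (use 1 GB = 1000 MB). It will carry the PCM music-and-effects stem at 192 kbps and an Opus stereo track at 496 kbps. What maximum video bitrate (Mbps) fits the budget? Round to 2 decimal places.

2.65 Mbps

Budget: 0.5 GB = 4000.0 Mb.
20 min = 1200 s
Total bitrate budget: 4000.0 Mb / 1200 s = 3.333 Mbps.
Audio total: 192 + 496 = 688 kbps = 0.688 Mbps.
Video: 3.333 − 0.688 = 2.645 Mbps.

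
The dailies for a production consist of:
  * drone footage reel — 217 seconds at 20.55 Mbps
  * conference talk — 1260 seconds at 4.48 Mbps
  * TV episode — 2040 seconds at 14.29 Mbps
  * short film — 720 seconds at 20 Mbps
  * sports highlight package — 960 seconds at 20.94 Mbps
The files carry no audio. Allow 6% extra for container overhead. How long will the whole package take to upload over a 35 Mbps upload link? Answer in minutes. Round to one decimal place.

drone footage reel: 20.550 Mbps × 217 s × 1.06 = 4726.9 Mb
conference talk: 4.480 Mbps × 1260 s × 1.06 = 5983.5 Mb
TV episode: 14.290 Mbps × 2040 s × 1.06 = 30900.7 Mb
short film: 20.000 Mbps × 720 s × 1.06 = 15264.0 Mb
sports highlight package: 20.940 Mbps × 960 s × 1.06 = 21308.5 Mb
Total: 78183.6 Mb = 9773.0 MB.
At 35 Mbps: 78183.6 / 35 = 2234 s ≈ 37.2 minutes.

37.2 minutes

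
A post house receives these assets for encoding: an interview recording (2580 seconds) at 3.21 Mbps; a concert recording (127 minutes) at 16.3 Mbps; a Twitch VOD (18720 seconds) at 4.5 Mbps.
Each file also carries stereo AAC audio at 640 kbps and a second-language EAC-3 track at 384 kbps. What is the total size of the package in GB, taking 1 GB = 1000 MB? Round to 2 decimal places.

30.79 GB

Audio total: 640 + 384 = 1024 kbps = 1.024 Mbps.
interview recording: 4.234 Mbps × 2580 s = 10923.7 Mb
concert recording: 17.324 Mbps × 7620 s = 132008.9 Mb
Twitch VOD: 5.524 Mbps × 18720 s = 103409.3 Mb
Total: 246341.9 Mb = 30792.7 MB.
= 30.79 GB.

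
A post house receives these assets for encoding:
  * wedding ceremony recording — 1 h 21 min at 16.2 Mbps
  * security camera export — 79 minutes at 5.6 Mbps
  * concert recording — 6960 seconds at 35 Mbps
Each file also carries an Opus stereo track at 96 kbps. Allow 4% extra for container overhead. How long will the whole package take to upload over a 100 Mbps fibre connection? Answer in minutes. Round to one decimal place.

Audio: 96 kbps = 0.096 Mbps.
wedding ceremony recording: 16.296 Mbps × 4860 s × 1.04 = 82366.5 Mb
security camera export: 5.696 Mbps × 4740 s × 1.04 = 28079.0 Mb
concert recording: 35.096 Mbps × 6960 s × 1.04 = 254038.9 Mb
Total: 364484.4 Mb = 45560.5 MB.
At 100 Mbps: 364484.4 / 100 = 3645 s ≈ 60.7 minutes.

60.7 minutes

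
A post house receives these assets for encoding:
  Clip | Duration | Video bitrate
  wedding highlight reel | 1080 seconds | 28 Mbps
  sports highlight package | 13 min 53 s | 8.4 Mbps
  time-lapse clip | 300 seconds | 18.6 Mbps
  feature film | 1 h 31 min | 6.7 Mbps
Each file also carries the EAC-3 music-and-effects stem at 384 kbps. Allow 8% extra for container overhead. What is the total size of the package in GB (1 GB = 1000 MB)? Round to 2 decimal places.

Audio: 384 kbps = 0.384 Mbps.
wedding highlight reel: 28.384 Mbps × 1080 s × 1.08 = 33107.1 Mb
sports highlight package: 8.784 Mbps × 833 s × 1.08 = 7902.4 Mb
time-lapse clip: 18.984 Mbps × 300 s × 1.08 = 6150.8 Mb
feature film: 7.084 Mbps × 5460 s × 1.08 = 41772.9 Mb
Total: 88933.3 Mb = 11116.7 MB.
= 11.12 GB.

11.12 GB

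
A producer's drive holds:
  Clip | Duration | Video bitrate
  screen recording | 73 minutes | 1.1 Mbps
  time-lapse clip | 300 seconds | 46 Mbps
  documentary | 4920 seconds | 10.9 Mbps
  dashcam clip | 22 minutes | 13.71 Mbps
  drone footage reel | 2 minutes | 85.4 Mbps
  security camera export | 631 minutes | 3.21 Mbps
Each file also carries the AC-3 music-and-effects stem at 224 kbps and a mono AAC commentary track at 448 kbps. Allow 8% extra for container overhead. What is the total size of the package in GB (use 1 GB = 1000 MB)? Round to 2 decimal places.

34.42 GB

Audio total: 224 + 448 = 672 kbps = 0.672 Mbps.
screen recording: 1.772 Mbps × 4380 s × 1.08 = 8382.3 Mb
time-lapse clip: 46.672 Mbps × 300 s × 1.08 = 15121.7 Mb
documentary: 11.572 Mbps × 4920 s × 1.08 = 61489.0 Mb
dashcam clip: 14.382 Mbps × 1320 s × 1.08 = 20503.0 Mb
drone footage reel: 86.072 Mbps × 120 s × 1.08 = 11154.9 Mb
security camera export: 3.882 Mbps × 37860 s × 1.08 = 158730.3 Mb
Total: 275381.2 Mb = 34422.7 MB.
= 34.42 GB.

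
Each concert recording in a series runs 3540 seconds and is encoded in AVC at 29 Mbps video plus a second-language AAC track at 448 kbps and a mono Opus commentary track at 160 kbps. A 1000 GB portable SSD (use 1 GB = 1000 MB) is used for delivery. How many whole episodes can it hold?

76

Audio total: 448 + 160 = 608 kbps = 0.608 Mbps.
Total bitrate: 29.608 Mbps.
Per item: 29.608 Mbps × 3540 s = 104,812 Mb = 13,102 MB.
Capacity: 1000 GB = 8,000,000 Mb; 76.33 items → 76 complete.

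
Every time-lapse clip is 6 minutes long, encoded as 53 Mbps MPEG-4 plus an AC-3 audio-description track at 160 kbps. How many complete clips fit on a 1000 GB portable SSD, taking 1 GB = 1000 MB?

6 min = 360 s
Audio: 160 kbps = 0.160 Mbps.
Total bitrate: 53.160 Mbps.
Per item: 53.160 Mbps × 360 s = 19,138 Mb = 2,392 MB.
Capacity: 1000 GB = 8,000,000 Mb; 418.03 items → 418 complete.

418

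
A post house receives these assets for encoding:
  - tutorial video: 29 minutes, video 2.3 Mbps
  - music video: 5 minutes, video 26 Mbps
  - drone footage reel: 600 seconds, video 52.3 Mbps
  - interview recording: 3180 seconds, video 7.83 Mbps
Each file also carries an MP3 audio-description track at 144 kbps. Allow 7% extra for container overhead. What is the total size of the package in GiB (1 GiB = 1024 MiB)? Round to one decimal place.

8.6 GiB

Audio: 144 kbps = 0.144 Mbps.
tutorial video: 2.444 Mbps × 1740 s × 1.07 = 4550.2 Mb
music video: 26.144 Mbps × 300 s × 1.07 = 8392.2 Mb
drone footage reel: 52.444 Mbps × 600 s × 1.07 = 33669.0 Mb
interview recording: 7.974 Mbps × 3180 s × 1.07 = 27132.3 Mb
Total: 73743.8 Mb = 9218.0 MB.
= 8.585 GiB.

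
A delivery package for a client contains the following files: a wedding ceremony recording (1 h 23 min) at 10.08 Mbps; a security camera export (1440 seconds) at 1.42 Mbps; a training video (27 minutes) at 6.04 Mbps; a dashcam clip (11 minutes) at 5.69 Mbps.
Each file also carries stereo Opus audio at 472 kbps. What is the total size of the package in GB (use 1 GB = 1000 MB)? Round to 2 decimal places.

Audio: 472 kbps = 0.472 Mbps.
wedding ceremony recording: 10.552 Mbps × 4980 s = 52549.0 Mb
security camera export: 1.892 Mbps × 1440 s = 2724.5 Mb
training video: 6.512 Mbps × 1620 s = 10549.4 Mb
dashcam clip: 6.162 Mbps × 660 s = 4066.9 Mb
Total: 69889.8 Mb = 8736.2 MB.
= 8.736 GB.

8.74 GB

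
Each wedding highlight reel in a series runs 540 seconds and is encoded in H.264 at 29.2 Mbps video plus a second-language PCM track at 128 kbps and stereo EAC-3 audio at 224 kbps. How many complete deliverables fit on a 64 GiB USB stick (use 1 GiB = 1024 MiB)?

Audio total: 128 + 224 = 352 kbps = 0.352 Mbps.
Total bitrate: 29.552 Mbps.
Per item: 29.552 Mbps × 540 s = 15,958 Mb = 1,995 MB.
Capacity: 64 GiB = 549,756 Mb; 34.45 items → 34 complete.

34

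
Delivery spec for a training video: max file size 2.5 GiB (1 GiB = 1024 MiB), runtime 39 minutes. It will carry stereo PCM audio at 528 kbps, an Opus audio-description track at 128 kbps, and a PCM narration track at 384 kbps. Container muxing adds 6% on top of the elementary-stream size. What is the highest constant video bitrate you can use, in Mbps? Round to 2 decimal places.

Budget: 2.5 GiB = 21474.8 Mb.
Stream payload after overhead: 21474.8 / 1.06 = 20259.3 Mb.
39 min = 2340 s
Total bitrate budget: 20259.3 Mb / 2340 s = 8.658 Mbps.
Audio total: 528 + 128 + 384 = 1040 kbps = 1.040 Mbps.
Video: 8.658 − 1.040 = 7.618 Mbps.

7.62 Mbps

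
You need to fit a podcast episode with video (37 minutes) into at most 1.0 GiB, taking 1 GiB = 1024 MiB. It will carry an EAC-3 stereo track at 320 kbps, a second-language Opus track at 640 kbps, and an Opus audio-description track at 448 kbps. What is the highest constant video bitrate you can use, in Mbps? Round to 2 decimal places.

2.46 Mbps

Budget: 1.0 GiB = 8589.9 Mb.
37 min = 2220 s
Total bitrate budget: 8589.9 Mb / 2220 s = 3.869 Mbps.
Audio total: 320 + 640 + 448 = 1408 kbps = 1.408 Mbps.
Video: 3.869 − 1.408 = 2.461 Mbps.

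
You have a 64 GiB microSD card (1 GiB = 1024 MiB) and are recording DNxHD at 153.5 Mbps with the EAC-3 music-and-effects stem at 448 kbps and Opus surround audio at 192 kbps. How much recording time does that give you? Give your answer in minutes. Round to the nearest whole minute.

59 minutes

Audio total: 448 + 192 = 640 kbps = 0.640 Mbps.
Total bitrate: 153.5 + 0.640 = 154.140 Mbps.
Capacity: 64 GiB = 549,756 Mb.
Recording time: 549,756 / 154.140 = 3,567 s ≈ 59.4 minutes.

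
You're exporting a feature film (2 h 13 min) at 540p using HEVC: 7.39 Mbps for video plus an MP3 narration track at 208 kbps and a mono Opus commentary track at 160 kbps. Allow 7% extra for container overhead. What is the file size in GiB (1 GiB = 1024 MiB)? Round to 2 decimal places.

2 h 13 min = 133 min = 7980 s
Audio total: 208 + 160 = 368 kbps = 0.368 Mbps.
Total bitrate: 7.39 + 0.368 = 7.758 Mbps.
Stream data: 7.758 Mbps × 7980 s = 61908.8 Mb.
With 7% container overhead: ×1.07.
66,242 Mb = 8,280,307,350 bytes ÷ 1,073,741,824 = 7.712 GiB.

7.71 GiB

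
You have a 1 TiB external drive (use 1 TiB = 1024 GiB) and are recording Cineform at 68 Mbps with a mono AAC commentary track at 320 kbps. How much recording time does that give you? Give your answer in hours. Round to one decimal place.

35.8 hours

Audio: 320 kbps = 0.320 Mbps.
Total bitrate: 68 + 0.320 = 68.320 Mbps.
Capacity: 1 TiB = 8,796,093 Mb.
Recording time: 8,796,093 / 68.320 = 128,748 s ≈ 35.8 hours.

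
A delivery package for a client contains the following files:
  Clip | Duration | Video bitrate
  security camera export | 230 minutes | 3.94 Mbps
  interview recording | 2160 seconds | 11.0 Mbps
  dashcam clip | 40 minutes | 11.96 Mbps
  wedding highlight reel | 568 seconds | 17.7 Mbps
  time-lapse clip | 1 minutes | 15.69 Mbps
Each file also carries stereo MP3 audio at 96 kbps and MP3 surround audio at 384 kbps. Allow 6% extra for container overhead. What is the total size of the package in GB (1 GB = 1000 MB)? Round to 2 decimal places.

Audio total: 96 + 384 = 480 kbps = 0.480 Mbps.
security camera export: 4.420 Mbps × 13800 s × 1.06 = 64655.8 Mb
interview recording: 11.480 Mbps × 2160 s × 1.06 = 26284.6 Mb
dashcam clip: 12.440 Mbps × 2400 s × 1.06 = 31647.4 Mb
wedding highlight reel: 18.180 Mbps × 568 s × 1.06 = 10945.8 Mb
time-lapse clip: 16.170 Mbps × 60 s × 1.06 = 1028.4 Mb
Total: 134562.0 Mb = 16820.2 MB.
= 16.82 GB.

16.82 GB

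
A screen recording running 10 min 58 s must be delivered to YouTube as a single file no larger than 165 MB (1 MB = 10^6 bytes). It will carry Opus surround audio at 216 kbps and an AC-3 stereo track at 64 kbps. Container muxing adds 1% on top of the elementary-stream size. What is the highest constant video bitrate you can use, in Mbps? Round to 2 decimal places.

Budget: 165 MB = 1320.0 Mb.
Stream payload after overhead: 1320.0 / 1.01 = 1306.9 Mb.
10 min 58 s = 658 s
Total bitrate budget: 1306.9 Mb / 658 s = 1.986 Mbps.
Audio total: 216 + 64 = 280 kbps = 0.280 Mbps.
Video: 1.986 − 0.280 = 1.706 Mbps.

1.71 Mbps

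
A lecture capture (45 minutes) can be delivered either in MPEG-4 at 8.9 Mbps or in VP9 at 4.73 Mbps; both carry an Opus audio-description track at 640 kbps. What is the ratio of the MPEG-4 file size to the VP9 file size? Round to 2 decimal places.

1.78

45 min = 2700 s
Audio: 640 kbps = 0.640 Mbps.
MPEG-4: 9.540 Mbps × 2700 s = 25758.0 Mb = 3.220 GB.
VP9: 5.370 Mbps × 2700 s = 14499.0 Mb = 1.812 GB.
Ratio: 3.220 / 1.812 = 1.777.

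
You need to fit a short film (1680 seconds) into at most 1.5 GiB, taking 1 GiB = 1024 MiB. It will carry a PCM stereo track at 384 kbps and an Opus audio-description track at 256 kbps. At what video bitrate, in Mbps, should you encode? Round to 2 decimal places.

Budget: 1.5 GiB = 12884.9 Mb.
Total bitrate budget: 12884.9 Mb / 1680 s = 7.670 Mbps.
Audio total: 384 + 256 = 640 kbps = 0.640 Mbps.
Video: 7.670 − 0.640 = 7.030 Mbps.

7.03 Mbps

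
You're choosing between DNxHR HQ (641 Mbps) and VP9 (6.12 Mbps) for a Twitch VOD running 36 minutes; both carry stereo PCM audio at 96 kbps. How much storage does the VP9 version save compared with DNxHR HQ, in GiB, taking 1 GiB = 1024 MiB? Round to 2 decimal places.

159.65 GiB

36 min = 2160 s
Audio: 96 kbps = 0.096 Mbps.
DNxHR HQ: 641.096 Mbps × 2160 s = 1384767.4 Mb = 161.208 GiB.
VP9: 6.216 Mbps × 2160 s = 13426.6 Mb = 1.563 GiB.
Saving: 161.208 − 1.563 = 159.645 GiB.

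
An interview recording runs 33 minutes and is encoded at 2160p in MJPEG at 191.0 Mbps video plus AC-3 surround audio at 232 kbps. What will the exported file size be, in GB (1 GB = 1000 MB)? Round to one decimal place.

33 min = 1980 s
Audio: 232 kbps = 0.232 Mbps.
Total bitrate: 191.0 + 0.232 = 191.232 Mbps.
Stream data: 191.232 Mbps × 1980 s = 378639.4 Mb.
378,639 Mb ÷ 8 = 47,330 MB → 47.33 GB.

47.3 GB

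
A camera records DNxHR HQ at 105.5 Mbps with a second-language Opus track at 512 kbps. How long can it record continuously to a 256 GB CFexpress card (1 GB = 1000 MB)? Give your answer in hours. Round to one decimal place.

5.4 hours

Audio: 512 kbps = 0.512 Mbps.
Total bitrate: 105.5 + 0.512 = 106.012 Mbps.
Capacity: 256 GB = 2,048,000 Mb.
Recording time: 2,048,000 / 106.012 = 19,319 s ≈ 5.37 hours.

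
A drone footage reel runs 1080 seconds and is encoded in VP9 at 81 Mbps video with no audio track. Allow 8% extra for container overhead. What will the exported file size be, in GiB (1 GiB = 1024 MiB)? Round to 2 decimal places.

11.00 GiB

Total bitrate: 81 Mbps.
Stream data: 81.000 Mbps × 1080 s = 87480.0 Mb.
With 8% container overhead: ×1.08.
94,478 Mb = 11,809,800,000 bytes ÷ 1,073,741,824 = 11.00 GiB.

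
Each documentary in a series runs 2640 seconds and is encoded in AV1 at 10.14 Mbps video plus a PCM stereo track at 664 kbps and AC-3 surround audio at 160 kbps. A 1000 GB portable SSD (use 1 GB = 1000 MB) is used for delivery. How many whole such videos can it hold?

276

Audio total: 664 + 160 = 824 kbps = 0.824 Mbps.
Total bitrate: 10.964 Mbps.
Per item: 10.964 Mbps × 2640 s = 28,945 Mb = 3,618 MB.
Capacity: 1000 GB = 8,000,000 Mb; 276.39 items → 276 complete.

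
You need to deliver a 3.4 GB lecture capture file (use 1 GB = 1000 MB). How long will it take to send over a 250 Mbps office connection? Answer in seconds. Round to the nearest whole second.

File: 3.4 GB = 27200.0 Mb.
At 250 Mbps: 27200.0 / 250 = 108.8 s ≈ 109 seconds.

109 seconds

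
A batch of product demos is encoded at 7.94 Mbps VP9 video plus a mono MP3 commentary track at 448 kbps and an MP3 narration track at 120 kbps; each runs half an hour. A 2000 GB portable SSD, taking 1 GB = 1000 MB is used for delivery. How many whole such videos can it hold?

1044

30 min = 1800 s
Audio total: 448 + 120 = 568 kbps = 0.568 Mbps.
Total bitrate: 8.508 Mbps.
Per item: 8.508 Mbps × 1800 s = 15,314 Mb = 1,914 MB.
Capacity: 2000 GB = 16,000,000 Mb; 1044.77 items → 1044 complete.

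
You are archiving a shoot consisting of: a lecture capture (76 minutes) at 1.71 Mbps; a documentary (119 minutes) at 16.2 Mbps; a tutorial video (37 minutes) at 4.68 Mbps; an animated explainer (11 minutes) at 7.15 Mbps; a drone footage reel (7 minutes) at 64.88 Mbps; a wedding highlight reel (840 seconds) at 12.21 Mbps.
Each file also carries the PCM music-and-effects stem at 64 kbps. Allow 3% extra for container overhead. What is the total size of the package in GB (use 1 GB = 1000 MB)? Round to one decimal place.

22.8 GB

Audio: 64 kbps = 0.064 Mbps.
lecture capture: 1.774 Mbps × 4560 s × 1.03 = 8332.1 Mb
documentary: 16.264 Mbps × 7140 s × 1.03 = 119608.7 Mb
tutorial video: 4.744 Mbps × 2220 s × 1.03 = 10847.6 Mb
animated explainer: 7.214 Mbps × 660 s × 1.03 = 4904.1 Mb
drone footage reel: 64.944 Mbps × 420 s × 1.03 = 28094.8 Mb
wedding highlight reel: 12.274 Mbps × 840 s × 1.03 = 10619.5 Mb
Total: 182406.8 Mb = 22800.8 MB.
= 22.80 GB.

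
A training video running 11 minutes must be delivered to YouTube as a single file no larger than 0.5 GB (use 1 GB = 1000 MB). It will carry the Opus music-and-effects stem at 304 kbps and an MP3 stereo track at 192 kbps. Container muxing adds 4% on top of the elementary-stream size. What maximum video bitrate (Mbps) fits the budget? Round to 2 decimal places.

5.33 Mbps

Budget: 0.5 GB = 4000.0 Mb.
Stream payload after overhead: 4000.0 / 1.04 = 3846.2 Mb.
11 min = 660 s
Total bitrate budget: 3846.2 Mb / 660 s = 5.828 Mbps.
Audio total: 304 + 192 = 496 kbps = 0.496 Mbps.
Video: 5.828 − 0.496 = 5.332 Mbps.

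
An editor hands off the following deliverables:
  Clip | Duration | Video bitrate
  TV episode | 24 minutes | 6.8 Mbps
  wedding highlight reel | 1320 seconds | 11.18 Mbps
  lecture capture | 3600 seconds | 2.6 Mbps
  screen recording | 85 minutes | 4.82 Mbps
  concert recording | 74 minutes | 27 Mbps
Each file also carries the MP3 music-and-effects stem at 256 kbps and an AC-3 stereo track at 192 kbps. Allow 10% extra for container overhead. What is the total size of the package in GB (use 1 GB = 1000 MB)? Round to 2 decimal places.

Audio total: 256 + 192 = 448 kbps = 0.448 Mbps.
TV episode: 7.248 Mbps × 1440 s × 1.10 = 11480.8 Mb
wedding highlight reel: 11.628 Mbps × 1320 s × 1.10 = 16883.9 Mb
lecture capture: 3.048 Mbps × 3600 s × 1.10 = 12070.1 Mb
screen recording: 5.268 Mbps × 5100 s × 1.10 = 29553.5 Mb
concert recording: 27.448 Mbps × 4440 s × 1.10 = 134056.0 Mb
Total: 204044.3 Mb = 25505.5 MB.
= 25.51 GB.

25.51 GB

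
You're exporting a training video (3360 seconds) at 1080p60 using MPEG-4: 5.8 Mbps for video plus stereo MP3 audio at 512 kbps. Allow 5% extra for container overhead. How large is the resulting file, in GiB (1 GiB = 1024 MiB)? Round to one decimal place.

2.6 GiB

Audio: 512 kbps = 0.512 Mbps.
Total bitrate: 5.8 + 0.512 = 6.312 Mbps.
Stream data: 6.312 Mbps × 3360 s = 21208.3 Mb.
With 5% container overhead: ×1.05.
22,269 Mb = 2,783,592,000 bytes ÷ 1,073,741,824 = 2.592 GiB.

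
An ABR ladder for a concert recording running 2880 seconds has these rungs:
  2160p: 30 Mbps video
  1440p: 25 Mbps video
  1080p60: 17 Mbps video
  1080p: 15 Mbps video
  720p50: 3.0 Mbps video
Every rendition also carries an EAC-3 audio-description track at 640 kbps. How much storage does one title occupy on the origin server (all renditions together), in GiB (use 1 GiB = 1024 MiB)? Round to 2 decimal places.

31.25 GiB

Audio: 640 kbps = 0.640 Mbps.
Sum of rendition bitrates: (30+0.640) + (25+0.640) + (17+0.640) + (15+0.640) + (3.0+0.640) = 93.200 Mbps.
× 2880 s = 268,416 Mb = 33,552 MB = 31.25 GiB.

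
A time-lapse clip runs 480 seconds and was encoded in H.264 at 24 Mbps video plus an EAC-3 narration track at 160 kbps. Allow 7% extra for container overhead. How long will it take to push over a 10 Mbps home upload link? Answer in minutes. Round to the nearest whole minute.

21 minutes

Audio: 160 kbps = 0.160 Mbps.
Total bitrate: 24.160 Mbps.
File: 24.160 Mbps × 480 s = 11596.8 Mb.
With 7% container overhead: ×1.07. → 12408.6 Mb.
At 10 Mbps: 12408.6 / 10 = 1240.9 s ≈ 20.7 minutes.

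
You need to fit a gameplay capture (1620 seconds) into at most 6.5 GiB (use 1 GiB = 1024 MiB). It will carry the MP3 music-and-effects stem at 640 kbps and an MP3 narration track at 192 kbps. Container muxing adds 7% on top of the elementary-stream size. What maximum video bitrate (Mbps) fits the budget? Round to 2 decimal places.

31.38 Mbps

Budget: 6.5 GiB = 55834.6 Mb.
Stream payload after overhead: 55834.6 / 1.07 = 52181.8 Mb.
Total bitrate budget: 52181.8 Mb / 1620 s = 32.211 Mbps.
Audio total: 640 + 192 = 832 kbps = 0.832 Mbps.
Video: 32.211 − 0.832 = 31.379 Mbps.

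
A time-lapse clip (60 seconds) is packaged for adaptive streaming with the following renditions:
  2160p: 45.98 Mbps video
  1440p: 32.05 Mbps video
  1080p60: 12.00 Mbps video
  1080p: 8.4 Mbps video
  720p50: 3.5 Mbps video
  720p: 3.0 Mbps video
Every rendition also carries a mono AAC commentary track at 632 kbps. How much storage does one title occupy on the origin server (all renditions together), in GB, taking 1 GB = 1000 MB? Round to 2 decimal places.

0.82 GB

Audio: 632 kbps = 0.632 Mbps.
Sum of rendition bitrates: (45.98+0.632) + (32.05+0.632) + (12.00+0.632) + (8.4+0.632) + (3.5+0.632) + (3.0+0.632) = 108.722 Mbps.
× 60 s = 6,523 Mb = 815.4 MB = 0.8154 GB.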